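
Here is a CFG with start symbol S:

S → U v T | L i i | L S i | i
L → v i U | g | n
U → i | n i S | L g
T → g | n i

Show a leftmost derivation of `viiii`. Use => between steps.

S => Lii => viUii => viiii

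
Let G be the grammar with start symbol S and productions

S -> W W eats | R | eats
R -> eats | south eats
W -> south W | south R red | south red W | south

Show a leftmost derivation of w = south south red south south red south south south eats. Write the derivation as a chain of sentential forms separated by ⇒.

S ⇒ W W eats ⇒ south W eats ⇒ south south red W eats ⇒ south south red south W eats ⇒ south south red south south red W eats ⇒ south south red south south red south W eats ⇒ south south red south south red south south W eats ⇒ south south red south south red south south south eats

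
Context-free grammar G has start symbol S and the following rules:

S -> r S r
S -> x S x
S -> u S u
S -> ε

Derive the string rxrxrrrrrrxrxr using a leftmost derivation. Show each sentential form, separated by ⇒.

S ⇒ rSr ⇒ rxSxr ⇒ rxrSrxr ⇒ rxrxSxrxr ⇒ rxrxrSrxrxr ⇒ rxrxrrSrrxrxr ⇒ rxrxrrrSrrrxrxr ⇒ rxrxrrrrrrxrxr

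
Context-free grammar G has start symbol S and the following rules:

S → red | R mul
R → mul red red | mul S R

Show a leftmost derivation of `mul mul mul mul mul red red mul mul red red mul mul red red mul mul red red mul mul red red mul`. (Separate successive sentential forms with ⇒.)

S ⇒ R mul ⇒ mul S R mul ⇒ mul R mul R mul ⇒ mul mul S R mul R mul ⇒ mul mul R mul R mul R mul ⇒ mul mul mul S R mul R mul R mul ⇒ mul mul mul R mul R mul R mul R mul ⇒ mul mul mul mul S R mul R mul R mul R mul ⇒ mul mul mul mul R mul R mul R mul R mul R mul ⇒ mul mul mul mul mul red red mul R mul R mul R mul R mul ⇒ mul mul mul mul mul red red mul mul red red mul R mul R mul R mul ⇒ mul mul mul mul mul red red mul mul red red mul mul red red mul R mul R mul ⇒ mul mul mul mul mul red red mul mul red red mul mul red red mul mul red red mul R mul ⇒ mul mul mul mul mul red red mul mul red red mul mul red red mul mul red red mul mul red red mul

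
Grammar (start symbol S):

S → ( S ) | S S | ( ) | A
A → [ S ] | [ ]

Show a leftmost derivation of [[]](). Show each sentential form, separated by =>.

S => SS => AS => [S]S => [A]S => [[]]S => [[]]()

S => SS   [S → S S]
SS => AS   [S → A]
AS => [S]S   [A → [ S ]]
[S]S => [A]S   [S → A]
[A]S => [[]]S   [A → [ ]]
[[]]S => [[]]()   [S → ( )]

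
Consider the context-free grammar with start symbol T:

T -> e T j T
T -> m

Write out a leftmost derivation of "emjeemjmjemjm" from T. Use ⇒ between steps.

T ⇒ eTjT ⇒ emjT ⇒ emjeTjT ⇒ emjeeTjTjT ⇒ emjeemjTjT ⇒ emjeemjmjT ⇒ emjeemjmjeTjT ⇒ emjeemjmjemjT ⇒ emjeemjmjemjm

T ⇒ eTjT   [T -> e T j T]
eTjT ⇒ emjT   [T -> m]
emjT ⇒ emjeTjT   [T -> e T j T]
emjeTjT ⇒ emjeeTjTjT   [T -> e T j T]
emjeeTjTjT ⇒ emjeemjTjT   [T -> m]
emjeemjTjT ⇒ emjeemjmjT   [T -> m]
emjeemjmjT ⇒ emjeemjmjeTjT   [T -> e T j T]
emjeemjmjeTjT ⇒ emjeemjmjemjT   [T -> m]
emjeemjmjemjT ⇒ emjeemjmjemjm   [T -> m]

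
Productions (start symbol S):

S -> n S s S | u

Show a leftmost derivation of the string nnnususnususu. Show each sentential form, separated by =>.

S=>nSsS=>nnSsSsS=>nnnSsSsSsS=>nnnusSsSsS=>nnnususSsS=>nnnususnSsSsS=>nnnususnusSsS=>nnnususnususS=>nnnususnususu

S => nSsS   [S -> n S s S]
nSsS => nnSsSsS   [S -> n S s S]
nnSsSsS => nnnSsSsSsS   [S -> n S s S]
nnnSsSsSsS => nnnusSsSsS   [S -> u]
nnnusSsSsS => nnnususSsS   [S -> u]
nnnususSsS => nnnususnSsSsS   [S -> n S s S]
nnnususnSsSsS => nnnususnusSsS   [S -> u]
nnnususnusSsS => nnnususnususS   [S -> u]
nnnususnususS => nnnususnususu   [S -> u]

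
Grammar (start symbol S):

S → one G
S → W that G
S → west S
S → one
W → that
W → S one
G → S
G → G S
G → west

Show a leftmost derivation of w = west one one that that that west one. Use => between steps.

S => W that G   [S → W that G]
W that G => S one that G   [W → S one]
S one that G => west S one that G   [S → west S]
west S one that G => west one one that G   [S → one]
west one one that G => west one one that G S   [G → G S]
west one one that G S => west one one that S S   [G → S]
west one one that S S => west one one that W that G S   [S → W that G]
west one one that W that G S => west one one that that that G S   [W → that]
west one one that that that G S => west one one that that that west S   [G → west]
west one one that that that west S => west one one that that that west one   [S → one]

S => W that G => S one that G => west S one that G => west one one that G => west one one that G S => west one one that S S => west one one that W that G S => west one one that that that G S => west one one that that that west S => west one one that that that west one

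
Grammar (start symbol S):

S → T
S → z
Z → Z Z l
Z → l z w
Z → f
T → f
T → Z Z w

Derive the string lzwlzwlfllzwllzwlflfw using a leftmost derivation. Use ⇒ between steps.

S ⇒ T   [S → T]
T ⇒ ZZw   [T → Z Z w]
ZZw ⇒ ZZlZw   [Z → Z Z l]
ZZlZw ⇒ ZZlZlZw   [Z → Z Z l]
ZZlZlZw ⇒ ZZlZlZlZw   [Z → Z Z l]
ZZlZlZlZw ⇒ ZZlZlZlZlZw   [Z → Z Z l]
ZZlZlZlZlZw ⇒ ZZlZlZlZlZlZw   [Z → Z Z l]
ZZlZlZlZlZlZw ⇒ lzwZlZlZlZlZlZw   [Z → l z w]
lzwZlZlZlZlZlZw ⇒ lzwlzwlZlZlZlZlZw   [Z → l z w]
lzwlzwlZlZlZlZlZw ⇒ lzwlzwlflZlZlZlZw   [Z → f]
lzwlzwlflZlZlZlZw ⇒ lzwlzwlfllzwlZlZlZw   [Z → l z w]
lzwlzwlfllzwlZlZlZw ⇒ lzwlzwlfllzwllzwlZlZw   [Z → l z w]
lzwlzwlfllzwllzwlZlZw ⇒ lzwlzwlfllzwllzwlflZw   [Z → f]
lzwlzwlfllzwllzwlflZw ⇒ lzwlzwlfllzwllzwlflfw   [Z → f]

S⇒T⇒ZZw⇒ZZlZw⇒ZZlZlZw⇒ZZlZlZlZw⇒ZZlZlZlZlZw⇒ZZlZlZlZlZlZw⇒lzwZlZlZlZlZlZw⇒lzwlzwlZlZlZlZlZw⇒lzwlzwlflZlZlZlZw⇒lzwlzwlfllzwlZlZlZw⇒lzwlzwlfllzwllzwlZlZw⇒lzwlzwlfllzwllzwlflZw⇒lzwlzwlfllzwllzwlflfw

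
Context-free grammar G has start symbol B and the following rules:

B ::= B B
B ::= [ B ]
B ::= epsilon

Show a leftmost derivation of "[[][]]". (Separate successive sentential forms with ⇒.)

B ⇒ [B] ⇒ [BB] ⇒ [[B]B] ⇒ [[]B] ⇒ [[][B]] ⇒ [[][]]

B ⇒ [B]   [B ::= [ B ]]
[B] ⇒ [BB]   [B ::= B B]
[BB] ⇒ [[B]B]   [B ::= [ B ]]
[[B]B] ⇒ [[]B]   [B ::= epsilon]
[[]B] ⇒ [[][B]]   [B ::= [ B ]]
[[][B]] ⇒ [[][]]   [B ::= epsilon]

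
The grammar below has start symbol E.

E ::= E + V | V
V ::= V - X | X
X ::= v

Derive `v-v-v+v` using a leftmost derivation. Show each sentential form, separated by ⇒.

E⇒E+V⇒V+V⇒V-X+V⇒V-X-X+V⇒X-X-X+V⇒v-X-X+V⇒v-v-X+V⇒v-v-v+V⇒v-v-v+X⇒v-v-v+v

E ⇒ E+V   [E ::= E + V]
E+V ⇒ V+V   [E ::= V]
V+V ⇒ V-X+V   [V ::= V - X]
V-X+V ⇒ V-X-X+V   [V ::= V - X]
V-X-X+V ⇒ X-X-X+V   [V ::= X]
X-X-X+V ⇒ v-X-X+V   [X ::= v]
v-X-X+V ⇒ v-v-X+V   [X ::= v]
v-v-X+V ⇒ v-v-v+V   [X ::= v]
v-v-v+V ⇒ v-v-v+X   [V ::= X]
v-v-v+X ⇒ v-v-v+v   [X ::= v]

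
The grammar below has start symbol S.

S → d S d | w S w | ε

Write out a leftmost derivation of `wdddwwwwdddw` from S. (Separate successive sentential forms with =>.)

S => wSw => wdSdw => wddSddw => wdddSdddw => wdddwSwdddw => wdddwwSwwdddw => wdddwwwwdddw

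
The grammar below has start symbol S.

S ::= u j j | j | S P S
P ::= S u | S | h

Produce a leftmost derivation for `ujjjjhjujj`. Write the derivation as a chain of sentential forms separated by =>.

S => SPS => ujjPS => ujjSS => ujjSPSS => ujjjPSS => ujjjSuSS => ujjjSPSuSS => ujjjjPSuSS => ujjjjhSuSS => ujjjjhjuSS => ujjjjhjujS => ujjjjhjujj

S => SPS   [S ::= S P S]
SPS => ujjPS   [S ::= u j j]
ujjPS => ujjSS   [P ::= S]
ujjSS => ujjSPSS   [S ::= S P S]
ujjSPSS => ujjjPSS   [S ::= j]
ujjjPSS => ujjjSuSS   [P ::= S u]
ujjjSuSS => ujjjSPSuSS   [S ::= S P S]
ujjjSPSuSS => ujjjjPSuSS   [S ::= j]
ujjjjPSuSS => ujjjjhSuSS   [P ::= h]
ujjjjhSuSS => ujjjjhjuSS   [S ::= j]
ujjjjhjuSS => ujjjjhjujS   [S ::= j]
ujjjjhjujS => ujjjjhjujj   [S ::= j]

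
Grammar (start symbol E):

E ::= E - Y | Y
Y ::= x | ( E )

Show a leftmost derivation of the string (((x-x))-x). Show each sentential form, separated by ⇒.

E⇒Y⇒(E)⇒(E-Y)⇒(Y-Y)⇒((E)-Y)⇒((Y)-Y)⇒(((E))-Y)⇒(((E-Y))-Y)⇒(((Y-Y))-Y)⇒(((x-Y))-Y)⇒(((x-x))-Y)⇒(((x-x))-x)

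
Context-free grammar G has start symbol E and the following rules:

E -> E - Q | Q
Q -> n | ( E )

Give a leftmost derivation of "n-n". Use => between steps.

E => E-Q   [E -> E - Q]
E-Q => Q-Q   [E -> Q]
Q-Q => n-Q   [Q -> n]
n-Q => n-n   [Q -> n]

E => E-Q => Q-Q => n-Q => n-n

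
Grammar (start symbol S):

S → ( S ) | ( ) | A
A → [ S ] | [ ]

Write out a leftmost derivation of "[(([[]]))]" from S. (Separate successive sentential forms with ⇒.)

S⇒A⇒[S]⇒[(S)]⇒[((S))]⇒[((A))]⇒[(([S]))]⇒[(([A]))]⇒[(([[]]))]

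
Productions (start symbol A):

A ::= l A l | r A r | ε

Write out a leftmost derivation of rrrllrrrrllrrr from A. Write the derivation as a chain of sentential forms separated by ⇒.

A ⇒ rAr   [A ::= r A r]
rAr ⇒ rrArr   [A ::= r A r]
rrArr ⇒ rrrArrr   [A ::= r A r]
rrrArrr ⇒ rrrlAlrrr   [A ::= l A l]
rrrlAlrrr ⇒ rrrllAllrrr   [A ::= l A l]
rrrllAllrrr ⇒ rrrllrArllrrr   [A ::= r A r]
rrrllrArllrrr ⇒ rrrllrrArrllrrr   [A ::= r A r]
rrrllrrArrllrrr ⇒ rrrllrrrrllrrr   [A ::= ε]

A ⇒ rAr ⇒ rrArr ⇒ rrrArrr ⇒ rrrlAlrrr ⇒ rrrllAllrrr ⇒ rrrllrArllrrr ⇒ rrrllrrArrllrrr ⇒ rrrllrrrrllrrr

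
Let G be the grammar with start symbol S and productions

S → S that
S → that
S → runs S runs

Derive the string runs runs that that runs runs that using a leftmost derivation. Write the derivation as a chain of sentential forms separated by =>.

S => S that => runs S runs that => runs runs S runs runs that => runs runs S that runs runs that => runs runs that that runs runs that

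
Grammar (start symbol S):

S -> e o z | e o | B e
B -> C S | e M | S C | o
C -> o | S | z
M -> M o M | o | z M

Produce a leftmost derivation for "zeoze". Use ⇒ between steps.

S ⇒ Be   [S -> B e]
Be ⇒ CSe   [B -> C S]
CSe ⇒ zSe   [C -> z]
zSe ⇒ zeoze   [S -> e o z]

S⇒Be⇒CSe⇒zSe⇒zeoze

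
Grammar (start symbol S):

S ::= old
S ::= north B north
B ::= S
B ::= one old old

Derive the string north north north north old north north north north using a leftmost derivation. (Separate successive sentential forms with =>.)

S => north B north   [S ::= north B north]
north B north => north S north   [B ::= S]
north S north => north north B north north   [S ::= north B north]
north north B north north => north north S north north   [B ::= S]
north north S north north => north north north B north north north   [S ::= north B north]
north north north B north north north => north north north S north north north   [B ::= S]
north north north S north north north => north north north north B north north north north   [S ::= north B north]
north north north north B north north north north => north north north north S north north north north   [B ::= S]
north north north north S north north north north => north north north north old north north north north   [S ::= old]

S => north B north => north S north => north north B north north => north north S north north => north north north B north north north => north north north S north north north => north north north north B north north north north => north north north north S north north north north => north north north north old north north north north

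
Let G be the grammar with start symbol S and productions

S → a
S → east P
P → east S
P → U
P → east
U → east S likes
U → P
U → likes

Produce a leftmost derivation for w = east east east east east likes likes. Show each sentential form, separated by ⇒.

S ⇒ east P ⇒ east east S ⇒ east east east P ⇒ east east east U ⇒ east east east east S likes ⇒ east east east east east P likes ⇒ east east east east east U likes ⇒ east east east east east likes likes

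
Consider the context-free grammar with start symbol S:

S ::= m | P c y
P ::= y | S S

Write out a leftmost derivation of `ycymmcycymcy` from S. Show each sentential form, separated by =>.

S=>Pcy=>SScy=>PcyScy=>SScyScy=>PcyScyScy=>ycyScyScy=>ycyPcycyScy=>ycySScycyScy=>ycymScycyScy=>ycymmcycyScy=>ycymmcycymcy

S => Pcy   [S ::= P c y]
Pcy => SScy   [P ::= S S]
SScy => PcyScy   [S ::= P c y]
PcyScy => SScyScy   [P ::= S S]
SScyScy => PcyScyScy   [S ::= P c y]
PcyScyScy => ycyScyScy   [P ::= y]
ycyScyScy => ycyPcycyScy   [S ::= P c y]
ycyPcycyScy => ycySScycyScy   [P ::= S S]
ycySScycyScy => ycymScycyScy   [S ::= m]
ycymScycyScy => ycymmcycyScy   [S ::= m]
ycymmcycyScy => ycymmcycymcy   [S ::= m]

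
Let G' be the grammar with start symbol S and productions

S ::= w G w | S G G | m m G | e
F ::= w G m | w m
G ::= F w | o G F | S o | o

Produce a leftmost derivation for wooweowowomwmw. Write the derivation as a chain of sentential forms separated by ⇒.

S ⇒ wGw   [S ::= w G w]
wGw ⇒ woGFw   [G ::= o G F]
woGFw ⇒ wooGFFw   [G ::= o G F]
wooGFFw ⇒ wooSoFFw   [G ::= S o]
wooSoFFw ⇒ woowGwoFFw   [S ::= w G w]
woowGwoFFw ⇒ woowSowoFFw   [G ::= S o]
woowSowoFFw ⇒ wooweowoFFw   [S ::= e]
wooweowoFFw ⇒ wooweowowGmFw   [F ::= w G m]
wooweowowGmFw ⇒ wooweowowomFw   [G ::= o]
wooweowowomFw ⇒ wooweowowomwmw   [F ::= w m]

S ⇒ wGw ⇒ woGFw ⇒ wooGFFw ⇒ wooSoFFw ⇒ woowGwoFFw ⇒ woowSowoFFw ⇒ wooweowoFFw ⇒ wooweowowGmFw ⇒ wooweowowomFw ⇒ wooweowowomwmw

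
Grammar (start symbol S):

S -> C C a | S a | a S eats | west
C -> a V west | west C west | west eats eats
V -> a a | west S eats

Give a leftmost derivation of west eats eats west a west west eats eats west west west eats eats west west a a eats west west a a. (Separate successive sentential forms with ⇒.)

S ⇒ S a ⇒ C C a a ⇒ west eats eats C a a ⇒ west eats eats west C west a a ⇒ west eats eats west a V west west a a ⇒ west eats eats west a west S eats west west a a ⇒ west eats eats west a west S a eats west west a a ⇒ west eats eats west a west C C a a eats west west a a ⇒ west eats eats west a west west eats eats C a a eats west west a a ⇒ west eats eats west a west west eats eats west C west a a eats west west a a ⇒ west eats eats west a west west eats eats west west C west west a a eats west west a a ⇒ west eats eats west a west west eats eats west west west eats eats west west a a eats west west a a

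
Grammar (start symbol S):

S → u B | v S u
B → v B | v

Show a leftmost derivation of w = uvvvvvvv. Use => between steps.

S => uB   [S → u B]
uB => uvB   [B → v B]
uvB => uvvB   [B → v B]
uvvB => uvvvB   [B → v B]
uvvvB => uvvvvB   [B → v B]
uvvvvB => uvvvvvB   [B → v B]
uvvvvvB => uvvvvvvB   [B → v B]
uvvvvvvB => uvvvvvvv   [B → v]

S => uB => uvB => uvvB => uvvvB => uvvvvB => uvvvvvB => uvvvvvvB => uvvvvvvv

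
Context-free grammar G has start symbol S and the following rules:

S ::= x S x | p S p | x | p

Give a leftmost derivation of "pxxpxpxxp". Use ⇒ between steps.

S⇒pSp⇒pxSxp⇒pxxSxxp⇒pxxpSpxxp⇒pxxpxpxxp

S ⇒ pSp   [S ::= p S p]
pSp ⇒ pxSxp   [S ::= x S x]
pxSxp ⇒ pxxSxxp   [S ::= x S x]
pxxSxxp ⇒ pxxpSpxxp   [S ::= p S p]
pxxpSpxxp ⇒ pxxpxpxxp   [S ::= x]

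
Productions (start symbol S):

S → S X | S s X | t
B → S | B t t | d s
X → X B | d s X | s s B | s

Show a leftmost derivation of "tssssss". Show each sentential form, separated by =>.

S => SX => SsXX => SsXsXX => SXsXsXX => tXsXsXX => tssXsXX => tssssXX => tsssssX => tssssss

S => SX   [S → S X]
SX => SsXX   [S → S s X]
SsXX => SsXsXX   [S → S s X]
SsXsXX => SXsXsXX   [S → S X]
SXsXsXX => tXsXsXX   [S → t]
tXsXsXX => tssXsXX   [X → s]
tssXsXX => tssssXX   [X → s]
tssssXX => tsssssX   [X → s]
tsssssX => tssssss   [X → s]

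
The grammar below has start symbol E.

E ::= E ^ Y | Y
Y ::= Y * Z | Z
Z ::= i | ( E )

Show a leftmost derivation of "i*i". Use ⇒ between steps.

E ⇒ Y ⇒ Y*Z ⇒ Z*Z ⇒ i*Z ⇒ i*i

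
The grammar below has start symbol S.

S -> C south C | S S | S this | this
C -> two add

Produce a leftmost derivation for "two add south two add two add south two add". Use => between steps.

S => S S => C south C S => two add south C S => two add south two add S => two add south two add C south C => two add south two add two add south C => two add south two add two add south two add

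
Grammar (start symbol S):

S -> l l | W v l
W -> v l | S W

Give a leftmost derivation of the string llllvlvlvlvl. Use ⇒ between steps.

S ⇒ Wvl   [S -> W v l]
Wvl ⇒ SWvl   [W -> S W]
SWvl ⇒ WvlWvl   [S -> W v l]
WvlWvl ⇒ SWvlWvl   [W -> S W]
SWvlWvl ⇒ llWvlWvl   [S -> l l]
llWvlWvl ⇒ llSWvlWvl   [W -> S W]
llSWvlWvl ⇒ llllWvlWvl   [S -> l l]
llllWvlWvl ⇒ llllvlvlWvl   [W -> v l]
llllvlvlWvl ⇒ llllvlvlvlvl   [W -> v l]

S ⇒ Wvl ⇒ SWvl ⇒ WvlWvl ⇒ SWvlWvl ⇒ llWvlWvl ⇒ llSWvlWvl ⇒ llllWvlWvl ⇒ llllvlvlWvl ⇒ llllvlvlvlvl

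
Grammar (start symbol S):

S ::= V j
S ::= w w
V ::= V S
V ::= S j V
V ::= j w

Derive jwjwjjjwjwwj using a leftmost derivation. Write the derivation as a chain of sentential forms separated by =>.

S => Vj => VSj => VSSj => jwSSj => jwVjSj => jwSjVjSj => jwVjjVjSj => jwjwjjVjSj => jwjwjjjwjSj => jwjwjjjwjwwj

S => Vj   [S ::= V j]
Vj => VSj   [V ::= V S]
VSj => VSSj   [V ::= V S]
VSSj => jwSSj   [V ::= j w]
jwSSj => jwVjSj   [S ::= V j]
jwVjSj => jwSjVjSj   [V ::= S j V]
jwSjVjSj => jwVjjVjSj   [S ::= V j]
jwVjjVjSj => jwjwjjVjSj   [V ::= j w]
jwjwjjVjSj => jwjwjjjwjSj   [V ::= j w]
jwjwjjjwjSj => jwjwjjjwjwwj   [S ::= w w]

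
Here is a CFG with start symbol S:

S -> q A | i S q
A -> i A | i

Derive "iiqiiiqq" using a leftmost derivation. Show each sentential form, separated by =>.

S => iSq   [S -> i S q]
iSq => iiSqq   [S -> i S q]
iiSqq => iiqAqq   [S -> q A]
iiqAqq => iiqiAqq   [A -> i A]
iiqiAqq => iiqiiAqq   [A -> i A]
iiqiiAqq => iiqiiiqq   [A -> i]

S => iSq => iiSqq => iiqAqq => iiqiAqq => iiqiiAqq => iiqiiiqq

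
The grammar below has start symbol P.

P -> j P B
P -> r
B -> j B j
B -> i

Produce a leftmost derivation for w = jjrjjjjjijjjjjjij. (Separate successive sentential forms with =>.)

P => jPB => jjPBB => jjrBB => jjrjBjB => jjrjjBjjB => jjrjjjBjjjB => jjrjjjjBjjjjB => jjrjjjjjBjjjjjB => jjrjjjjjijjjjjB => jjrjjjjjijjjjjjBj => jjrjjjjjijjjjjjij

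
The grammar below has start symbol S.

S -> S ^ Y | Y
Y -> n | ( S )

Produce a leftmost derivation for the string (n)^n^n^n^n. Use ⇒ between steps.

S ⇒ S^Y   [S -> S ^ Y]
S^Y ⇒ S^Y^Y   [S -> S ^ Y]
S^Y^Y ⇒ S^Y^Y^Y   [S -> S ^ Y]
S^Y^Y^Y ⇒ S^Y^Y^Y^Y   [S -> S ^ Y]
S^Y^Y^Y^Y ⇒ Y^Y^Y^Y^Y   [S -> Y]
Y^Y^Y^Y^Y ⇒ (S)^Y^Y^Y^Y   [Y -> ( S )]
(S)^Y^Y^Y^Y ⇒ (Y)^Y^Y^Y^Y   [S -> Y]
(Y)^Y^Y^Y^Y ⇒ (n)^Y^Y^Y^Y   [Y -> n]
(n)^Y^Y^Y^Y ⇒ (n)^n^Y^Y^Y   [Y -> n]
(n)^n^Y^Y^Y ⇒ (n)^n^n^Y^Y   [Y -> n]
(n)^n^n^Y^Y ⇒ (n)^n^n^n^Y   [Y -> n]
(n)^n^n^n^Y ⇒ (n)^n^n^n^n   [Y -> n]

S ⇒ S^Y ⇒ S^Y^Y ⇒ S^Y^Y^Y ⇒ S^Y^Y^Y^Y ⇒ Y^Y^Y^Y^Y ⇒ (S)^Y^Y^Y^Y ⇒ (Y)^Y^Y^Y^Y ⇒ (n)^Y^Y^Y^Y ⇒ (n)^n^Y^Y^Y ⇒ (n)^n^n^Y^Y ⇒ (n)^n^n^n^Y ⇒ (n)^n^n^n^n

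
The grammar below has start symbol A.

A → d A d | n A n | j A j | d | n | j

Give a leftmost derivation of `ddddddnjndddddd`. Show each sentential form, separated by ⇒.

A⇒dAd⇒ddAdd⇒dddAddd⇒ddddAdddd⇒dddddAddddd⇒ddddddAdddddd⇒ddddddnAndddddd⇒ddddddnjndddddd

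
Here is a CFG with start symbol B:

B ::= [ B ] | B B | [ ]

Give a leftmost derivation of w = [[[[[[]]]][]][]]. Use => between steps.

B => [B] => [BB] => [[B]B] => [[BB]B] => [[[B]B]B] => [[[[B]]B]B] => [[[[[B]]]B]B] => [[[[[[]]]]B]B] => [[[[[[]]]][]]B] => [[[[[[]]]][]][]]

B => [B]   [B ::= [ B ]]
[B] => [BB]   [B ::= B B]
[BB] => [[B]B]   [B ::= [ B ]]
[[B]B] => [[BB]B]   [B ::= B B]
[[BB]B] => [[[B]B]B]   [B ::= [ B ]]
[[[B]B]B] => [[[[B]]B]B]   [B ::= [ B ]]
[[[[B]]B]B] => [[[[[B]]]B]B]   [B ::= [ B ]]
[[[[[B]]]B]B] => [[[[[[]]]]B]B]   [B ::= [ ]]
[[[[[[]]]]B]B] => [[[[[[]]]][]]B]   [B ::= [ ]]
[[[[[[]]]][]]B] => [[[[[[]]]][]][]]   [B ::= [ ]]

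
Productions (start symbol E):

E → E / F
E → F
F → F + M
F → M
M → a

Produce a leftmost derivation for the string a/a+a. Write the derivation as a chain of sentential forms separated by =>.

E => E/F   [E → E / F]
E/F => F/F   [E → F]
F/F => M/F   [F → M]
M/F => a/F   [M → a]
a/F => a/F+M   [F → F + M]
a/F+M => a/M+M   [F → M]
a/M+M => a/a+M   [M → a]
a/a+M => a/a+a   [M → a]

E => E/F => F/F => M/F => a/F => a/F+M => a/M+M => a/a+M => a/a+a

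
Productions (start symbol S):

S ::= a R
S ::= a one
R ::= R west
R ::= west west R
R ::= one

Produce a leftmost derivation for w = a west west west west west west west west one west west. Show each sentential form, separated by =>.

S => a R   [S ::= a R]
a R => a west west R   [R ::= west west R]
a west west R => a west west R west   [R ::= R west]
a west west R west => a west west west west R west   [R ::= west west R]
a west west west west R west => a west west west west west west R west   [R ::= west west R]
a west west west west west west R west => a west west west west west west R west west   [R ::= R west]
a west west west west west west R west west => a west west west west west west west west R west west   [R ::= west west R]
a west west west west west west west west R west west => a west west west west west west west west one west west   [R ::= one]

S => a R => a west west R => a west west R west => a west west west west R west => a west west west west west west R west => a west west west west west west R west west => a west west west west west west west west R west west => a west west west west west west west west one west west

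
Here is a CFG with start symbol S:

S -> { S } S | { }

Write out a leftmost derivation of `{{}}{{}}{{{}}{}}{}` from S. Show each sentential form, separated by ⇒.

S ⇒ {S}S ⇒ {{}}S ⇒ {{}}{S}S ⇒ {{}}{{}}S ⇒ {{}}{{}}{S}S ⇒ {{}}{{}}{{S}S}S ⇒ {{}}{{}}{{{}}S}S ⇒ {{}}{{}}{{{}}{}}S ⇒ {{}}{{}}{{{}}{}}{}

S ⇒ {S}S   [S -> { S } S]
{S}S ⇒ {{}}S   [S -> { }]
{{}}S ⇒ {{}}{S}S   [S -> { S } S]
{{}}{S}S ⇒ {{}}{{}}S   [S -> { }]
{{}}{{}}S ⇒ {{}}{{}}{S}S   [S -> { S } S]
{{}}{{}}{S}S ⇒ {{}}{{}}{{S}S}S   [S -> { S } S]
{{}}{{}}{{S}S}S ⇒ {{}}{{}}{{{}}S}S   [S -> { }]
{{}}{{}}{{{}}S}S ⇒ {{}}{{}}{{{}}{}}S   [S -> { }]
{{}}{{}}{{{}}{}}S ⇒ {{}}{{}}{{{}}{}}{}   [S -> { }]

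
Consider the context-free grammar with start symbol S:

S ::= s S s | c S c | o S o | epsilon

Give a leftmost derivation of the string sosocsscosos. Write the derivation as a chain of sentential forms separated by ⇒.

S ⇒ sSs   [S ::= s S s]
sSs ⇒ soSos   [S ::= o S o]
soSos ⇒ sosSsos   [S ::= s S s]
sosSsos ⇒ sosoSosos   [S ::= o S o]
sosoSosos ⇒ sosocScosos   [S ::= c S c]
sosocScosos ⇒ sosocsSscosos   [S ::= s S s]
sosocsSscosos ⇒ sosocsscosos   [S ::= epsilon]

S⇒sSs⇒soSos⇒sosSsos⇒sosoSosos⇒sosocScosos⇒sosocsSscosos⇒sosocsscosos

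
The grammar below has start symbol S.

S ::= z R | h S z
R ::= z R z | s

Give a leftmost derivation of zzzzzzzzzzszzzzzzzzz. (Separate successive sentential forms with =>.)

S => zR   [S ::= z R]
zR => zzRz   [R ::= z R z]
zzRz => zzzRzz   [R ::= z R z]
zzzRzz => zzzzRzzz   [R ::= z R z]
zzzzRzzz => zzzzzRzzzz   [R ::= z R z]
zzzzzRzzzz => zzzzzzRzzzzz   [R ::= z R z]
zzzzzzRzzzzz => zzzzzzzRzzzzzz   [R ::= z R z]
zzzzzzzRzzzzzz => zzzzzzzzRzzzzzzz   [R ::= z R z]
zzzzzzzzRzzzzzzz => zzzzzzzzzRzzzzzzzz   [R ::= z R z]
zzzzzzzzzRzzzzzzzz => zzzzzzzzzzRzzzzzzzzz   [R ::= z R z]
zzzzzzzzzzRzzzzzzzzz => zzzzzzzzzzszzzzzzzzz   [R ::= s]

S => zR => zzRz => zzzRzz => zzzzRzzz => zzzzzRzzzz => zzzzzzRzzzzz => zzzzzzzRzzzzzz => zzzzzzzzRzzzzzzz => zzzzzzzzzRzzzzzzzz => zzzzzzzzzzRzzzzzzzzz => zzzzzzzzzzszzzzzzzzz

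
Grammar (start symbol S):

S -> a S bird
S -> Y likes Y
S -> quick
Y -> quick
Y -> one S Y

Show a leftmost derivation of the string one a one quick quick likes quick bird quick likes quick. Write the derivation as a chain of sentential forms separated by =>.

S => Y likes Y   [S -> Y likes Y]
Y likes Y => one S Y likes Y   [Y -> one S Y]
one S Y likes Y => one a S bird Y likes Y   [S -> a S bird]
one a S bird Y likes Y => one a Y likes Y bird Y likes Y   [S -> Y likes Y]
one a Y likes Y bird Y likes Y => one a one S Y likes Y bird Y likes Y   [Y -> one S Y]
one a one S Y likes Y bird Y likes Y => one a one quick Y likes Y bird Y likes Y   [S -> quick]
one a one quick Y likes Y bird Y likes Y => one a one quick quick likes Y bird Y likes Y   [Y -> quick]
one a one quick quick likes Y bird Y likes Y => one a one quick quick likes quick bird Y likes Y   [Y -> quick]
one a one quick quick likes quick bird Y likes Y => one a one quick quick likes quick bird quick likes Y   [Y -> quick]
one a one quick quick likes quick bird quick likes Y => one a one quick quick likes quick bird quick likes quick   [Y -> quick]

S => Y likes Y => one S Y likes Y => one a S bird Y likes Y => one a Y likes Y bird Y likes Y => one a one S Y likes Y bird Y likes Y => one a one quick Y likes Y bird Y likes Y => one a one quick quick likes Y bird Y likes Y => one a one quick quick likes quick bird Y likes Y => one a one quick quick likes quick bird quick likes Y => one a one quick quick likes quick bird quick likes quick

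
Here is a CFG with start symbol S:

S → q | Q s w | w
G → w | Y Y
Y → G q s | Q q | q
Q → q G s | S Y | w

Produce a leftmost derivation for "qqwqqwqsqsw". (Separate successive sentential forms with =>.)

S=>Qsw=>SYsw=>qYsw=>qQqsw=>qqGsqsw=>qqYYsqsw=>qqQqYsqsw=>qqSYqYsqsw=>qqwYqYsqsw=>qqwqqYsqsw=>qqwqqQqsqsw=>qqwqqwqsqsw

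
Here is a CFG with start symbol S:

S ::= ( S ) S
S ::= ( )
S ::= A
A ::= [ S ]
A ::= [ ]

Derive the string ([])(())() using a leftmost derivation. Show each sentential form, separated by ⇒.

S ⇒ (S)S   [S ::= ( S ) S]
(S)S ⇒ (A)S   [S ::= A]
(A)S ⇒ ([])S   [A ::= [ ]]
([])S ⇒ ([])(S)S   [S ::= ( S ) S]
([])(S)S ⇒ ([])(())S   [S ::= ( )]
([])(())S ⇒ ([])(())()   [S ::= ( )]

S⇒(S)S⇒(A)S⇒([])S⇒([])(S)S⇒([])(())S⇒([])(())()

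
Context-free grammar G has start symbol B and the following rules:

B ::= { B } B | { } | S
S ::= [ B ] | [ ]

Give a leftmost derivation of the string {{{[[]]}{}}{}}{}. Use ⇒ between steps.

B⇒{B}B⇒{{B}B}B⇒{{{B}B}B}B⇒{{{S}B}B}B⇒{{{[B]}B}B}B⇒{{{[S]}B}B}B⇒{{{[[]]}B}B}B⇒{{{[[]]}{}}B}B⇒{{{[[]]}{}}{}}B⇒{{{[[]]}{}}{}}{}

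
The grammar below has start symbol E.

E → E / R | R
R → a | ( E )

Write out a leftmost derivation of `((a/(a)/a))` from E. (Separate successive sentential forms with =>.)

E=>R=>(E)=>(R)=>((E))=>((E/R))=>((E/R/R))=>((R/R/R))=>((a/R/R))=>((a/(E)/R))=>((a/(R)/R))=>((a/(a)/R))=>((a/(a)/a))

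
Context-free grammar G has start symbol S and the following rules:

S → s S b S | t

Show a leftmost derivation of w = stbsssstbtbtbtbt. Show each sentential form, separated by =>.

S => sSbS => stbS => stbsSbS => stbssSbSbS => stbsssSbSbSbS => stbssssSbSbSbSbS => stbsssstbSbSbSbS => stbsssstbtbSbSbS => stbsssstbtbtbSbS => stbsssstbtbtbtbS => stbsssstbtbtbtbt

S => sSbS   [S → s S b S]
sSbS => stbS   [S → t]
stbS => stbsSbS   [S → s S b S]
stbsSbS => stbssSbSbS   [S → s S b S]
stbssSbSbS => stbsssSbSbSbS   [S → s S b S]
stbsssSbSbSbS => stbssssSbSbSbSbS   [S → s S b S]
stbssssSbSbSbSbS => stbsssstbSbSbSbS   [S → t]
stbsssstbSbSbSbS => stbsssstbtbSbSbS   [S → t]
stbsssstbtbSbSbS => stbsssstbtbtbSbS   [S → t]
stbsssstbtbtbSbS => stbsssstbtbtbtbS   [S → t]
stbsssstbtbtbtbS => stbsssstbtbtbtbt   [S → t]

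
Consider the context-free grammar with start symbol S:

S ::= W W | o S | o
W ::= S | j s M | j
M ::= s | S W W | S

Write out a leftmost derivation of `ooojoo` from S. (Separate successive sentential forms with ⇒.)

S⇒oS⇒ooS⇒oooS⇒oooWW⇒ooojW⇒ooojS⇒ooojoS⇒ooojoo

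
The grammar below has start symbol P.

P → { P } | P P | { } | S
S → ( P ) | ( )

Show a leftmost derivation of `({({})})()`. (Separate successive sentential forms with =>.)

P => PP => SP => (P)P => ({P})P => ({S})P => ({(P)})P => ({({})})P => ({({})})S => ({({})})()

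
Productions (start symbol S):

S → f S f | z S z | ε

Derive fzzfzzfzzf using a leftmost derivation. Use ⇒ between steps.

S ⇒ fSf ⇒ fzSzf ⇒ fzzSzzf ⇒ fzzfSfzzf ⇒ fzzfzSzfzzf ⇒ fzzfzzfzzf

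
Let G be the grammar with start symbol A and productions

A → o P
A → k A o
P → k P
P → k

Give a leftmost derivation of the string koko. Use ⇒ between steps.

A ⇒ kAo ⇒ koPo ⇒ koko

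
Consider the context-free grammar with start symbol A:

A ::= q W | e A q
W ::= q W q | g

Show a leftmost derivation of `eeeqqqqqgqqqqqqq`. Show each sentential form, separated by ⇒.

A ⇒ eAq   [A ::= e A q]
eAq ⇒ eeAqq   [A ::= e A q]
eeAqq ⇒ eeeAqqq   [A ::= e A q]
eeeAqqq ⇒ eeeqWqqq   [A ::= q W]
eeeqWqqq ⇒ eeeqqWqqqq   [W ::= q W q]
eeeqqWqqqq ⇒ eeeqqqWqqqqq   [W ::= q W q]
eeeqqqWqqqqq ⇒ eeeqqqqWqqqqqq   [W ::= q W q]
eeeqqqqWqqqqqq ⇒ eeeqqqqqWqqqqqqq   [W ::= q W q]
eeeqqqqqWqqqqqqq ⇒ eeeqqqqqgqqqqqqq   [W ::= g]

A ⇒ eAq ⇒ eeAqq ⇒ eeeAqqq ⇒ eeeqWqqq ⇒ eeeqqWqqqq ⇒ eeeqqqWqqqqq ⇒ eeeqqqqWqqqqqq ⇒ eeeqqqqqWqqqqqqq ⇒ eeeqqqqqgqqqqqqq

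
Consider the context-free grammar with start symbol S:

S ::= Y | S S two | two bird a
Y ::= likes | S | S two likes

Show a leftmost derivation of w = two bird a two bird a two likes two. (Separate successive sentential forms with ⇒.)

S ⇒ S S two ⇒ two bird a S two ⇒ two bird a Y two ⇒ two bird a S two likes two ⇒ two bird a two bird a two likes two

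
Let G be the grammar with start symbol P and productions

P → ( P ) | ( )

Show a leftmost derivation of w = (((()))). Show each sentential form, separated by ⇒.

P ⇒ (P)   [P → ( P )]
(P) ⇒ ((P))   [P → ( P )]
((P)) ⇒ (((P)))   [P → ( P )]
(((P))) ⇒ (((())))   [P → ( )]

P ⇒ (P) ⇒ ((P)) ⇒ (((P))) ⇒ (((())))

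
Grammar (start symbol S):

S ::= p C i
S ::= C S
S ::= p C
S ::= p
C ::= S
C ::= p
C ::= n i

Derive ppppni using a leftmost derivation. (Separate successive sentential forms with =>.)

S => CS   [S ::= C S]
CS => SS   [C ::= S]
SS => pCS   [S ::= p C]
pCS => ppS   [C ::= p]
ppS => ppCS   [S ::= C S]
ppCS => pppS   [C ::= p]
pppS => ppppC   [S ::= p C]
ppppC => ppppni   [C ::= n i]

S=>CS=>SS=>pCS=>ppS=>ppCS=>pppS=>ppppC=>ppppni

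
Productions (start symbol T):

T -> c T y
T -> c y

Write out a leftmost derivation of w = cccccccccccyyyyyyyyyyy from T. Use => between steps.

T => cTy   [T -> c T y]
cTy => ccTyy   [T -> c T y]
ccTyy => cccTyyy   [T -> c T y]
cccTyyy => ccccTyyyy   [T -> c T y]
ccccTyyyy => cccccTyyyyy   [T -> c T y]
cccccTyyyyy => ccccccTyyyyyy   [T -> c T y]
ccccccTyyyyyy => cccccccTyyyyyyy   [T -> c T y]
cccccccTyyyyyyy => ccccccccTyyyyyyyy   [T -> c T y]
ccccccccTyyyyyyyy => cccccccccTyyyyyyyyy   [T -> c T y]
cccccccccTyyyyyyyyy => ccccccccccTyyyyyyyyyy   [T -> c T y]
ccccccccccTyyyyyyyyyy => cccccccccccyyyyyyyyyyy   [T -> c y]

T=>cTy=>ccTyy=>cccTyyy=>ccccTyyyy=>cccccTyyyyy=>ccccccTyyyyyy=>cccccccTyyyyyyy=>ccccccccTyyyyyyyy=>cccccccccTyyyyyyyyy=>ccccccccccTyyyyyyyyyy=>cccccccccccyyyyyyyyyyy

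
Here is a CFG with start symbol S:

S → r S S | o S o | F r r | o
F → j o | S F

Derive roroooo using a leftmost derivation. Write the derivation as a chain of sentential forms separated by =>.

S=>rSS=>roSoS=>rorSSoS=>roroSoS=>roroooS=>roroooo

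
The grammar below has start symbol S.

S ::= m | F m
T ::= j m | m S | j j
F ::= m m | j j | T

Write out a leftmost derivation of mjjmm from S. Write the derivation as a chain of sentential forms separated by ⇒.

S ⇒ Fm ⇒ Tm ⇒ mSm ⇒ mFmm ⇒ mTmm ⇒ mjjmm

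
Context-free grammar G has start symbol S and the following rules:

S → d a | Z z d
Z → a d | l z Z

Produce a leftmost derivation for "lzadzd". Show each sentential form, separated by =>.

S => Zzd => lzZzd => lzadzd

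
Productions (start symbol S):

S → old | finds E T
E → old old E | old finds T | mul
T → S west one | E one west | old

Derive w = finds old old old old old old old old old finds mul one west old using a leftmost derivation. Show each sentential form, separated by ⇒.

S ⇒ finds E T ⇒ finds old old E T ⇒ finds old old old old E T ⇒ finds old old old old old old E T ⇒ finds old old old old old old old old E T ⇒ finds old old old old old old old old old finds T T ⇒ finds old old old old old old old old old finds E one west T ⇒ finds old old old old old old old old old finds mul one west T ⇒ finds old old old old old old old old old finds mul one west old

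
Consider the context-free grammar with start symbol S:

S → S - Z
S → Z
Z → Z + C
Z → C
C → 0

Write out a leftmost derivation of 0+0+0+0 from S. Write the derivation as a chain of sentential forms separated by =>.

S=>Z=>Z+C=>Z+C+C=>Z+C+C+C=>C+C+C+C=>0+C+C+C=>0+0+C+C=>0+0+0+C=>0+0+0+0

S => Z   [S → Z]
Z => Z+C   [Z → Z + C]
Z+C => Z+C+C   [Z → Z + C]
Z+C+C => Z+C+C+C   [Z → Z + C]
Z+C+C+C => C+C+C+C   [Z → C]
C+C+C+C => 0+C+C+C   [C → 0]
0+C+C+C => 0+0+C+C   [C → 0]
0+0+C+C => 0+0+0+C   [C → 0]
0+0+0+C => 0+0+0+0   [C → 0]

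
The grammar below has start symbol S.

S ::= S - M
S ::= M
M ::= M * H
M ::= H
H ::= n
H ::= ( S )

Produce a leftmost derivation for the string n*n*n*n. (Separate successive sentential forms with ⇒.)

S ⇒ M   [S ::= M]
M ⇒ M*H   [M ::= M * H]
M*H ⇒ M*H*H   [M ::= M * H]
M*H*H ⇒ M*H*H*H   [M ::= M * H]
M*H*H*H ⇒ H*H*H*H   [M ::= H]
H*H*H*H ⇒ n*H*H*H   [H ::= n]
n*H*H*H ⇒ n*n*H*H   [H ::= n]
n*n*H*H ⇒ n*n*n*H   [H ::= n]
n*n*n*H ⇒ n*n*n*n   [H ::= n]

S⇒M⇒M*H⇒M*H*H⇒M*H*H*H⇒H*H*H*H⇒n*H*H*H⇒n*n*H*H⇒n*n*n*H⇒n*n*n*n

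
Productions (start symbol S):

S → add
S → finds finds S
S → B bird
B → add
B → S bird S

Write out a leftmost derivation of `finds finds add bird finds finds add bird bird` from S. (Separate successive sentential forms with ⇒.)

S ⇒ B bird ⇒ S bird S bird ⇒ finds finds S bird S bird ⇒ finds finds add bird S bird ⇒ finds finds add bird finds finds S bird ⇒ finds finds add bird finds finds B bird bird ⇒ finds finds add bird finds finds add bird bird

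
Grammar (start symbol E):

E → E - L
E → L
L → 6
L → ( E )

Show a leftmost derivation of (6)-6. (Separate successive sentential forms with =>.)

E => E-L   [E → E - L]
E-L => L-L   [E → L]
L-L => (E)-L   [L → ( E )]
(E)-L => (L)-L   [E → L]
(L)-L => (6)-L   [L → 6]
(6)-L => (6)-6   [L → 6]

E => E-L => L-L => (E)-L => (L)-L => (6)-L => (6)-6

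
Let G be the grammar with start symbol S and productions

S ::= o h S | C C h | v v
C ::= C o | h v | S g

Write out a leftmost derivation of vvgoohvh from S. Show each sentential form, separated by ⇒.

S ⇒ CCh   [S ::= C C h]
CCh ⇒ CoCh   [C ::= C o]
CoCh ⇒ CooCh   [C ::= C o]
CooCh ⇒ SgooCh   [C ::= S g]
SgooCh ⇒ vvgooCh   [S ::= v v]
vvgooCh ⇒ vvgoohvh   [C ::= h v]

S⇒CCh⇒CoCh⇒CooCh⇒SgooCh⇒vvgooCh⇒vvgoohvh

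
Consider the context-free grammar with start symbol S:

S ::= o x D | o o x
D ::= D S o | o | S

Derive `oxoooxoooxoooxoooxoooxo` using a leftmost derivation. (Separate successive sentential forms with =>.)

S=>oxD=>oxDSo=>oxDSoSo=>oxDSoSoSo=>oxDSoSoSoSo=>oxDSoSoSoSoSo=>oxoSoSoSoSoSo=>oxoooxoSoSoSoSo=>oxoooxoooxoSoSoSo=>oxoooxoooxoooxoSoSo=>oxoooxoooxoooxoooxoSo=>oxoooxoooxoooxoooxoooxo

S => oxD   [S ::= o x D]
oxD => oxDSo   [D ::= D S o]
oxDSo => oxDSoSo   [D ::= D S o]
oxDSoSo => oxDSoSoSo   [D ::= D S o]
oxDSoSoSo => oxDSoSoSoSo   [D ::= D S o]
oxDSoSoSoSo => oxDSoSoSoSoSo   [D ::= D S o]
oxDSoSoSoSoSo => oxoSoSoSoSoSo   [D ::= o]
oxoSoSoSoSoSo => oxoooxoSoSoSoSo   [S ::= o o x]
oxoooxoSoSoSoSo => oxoooxoooxoSoSoSo   [S ::= o o x]
oxoooxoooxoSoSoSo => oxoooxoooxoooxoSoSo   [S ::= o o x]
oxoooxoooxoooxoSoSo => oxoooxoooxoooxoooxoSo   [S ::= o o x]
oxoooxoooxoooxoooxoSo => oxoooxoooxoooxoooxoooxo   [S ::= o o x]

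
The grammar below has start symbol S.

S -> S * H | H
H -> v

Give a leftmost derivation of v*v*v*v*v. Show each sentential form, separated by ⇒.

S ⇒ S*H   [S -> S * H]
S*H ⇒ S*H*H   [S -> S * H]
S*H*H ⇒ S*H*H*H   [S -> S * H]
S*H*H*H ⇒ S*H*H*H*H   [S -> S * H]
S*H*H*H*H ⇒ H*H*H*H*H   [S -> H]
H*H*H*H*H ⇒ v*H*H*H*H   [H -> v]
v*H*H*H*H ⇒ v*v*H*H*H   [H -> v]
v*v*H*H*H ⇒ v*v*v*H*H   [H -> v]
v*v*v*H*H ⇒ v*v*v*v*H   [H -> v]
v*v*v*v*H ⇒ v*v*v*v*v   [H -> v]

S ⇒ S*H ⇒ S*H*H ⇒ S*H*H*H ⇒ S*H*H*H*H ⇒ H*H*H*H*H ⇒ v*H*H*H*H ⇒ v*v*H*H*H ⇒ v*v*v*H*H ⇒ v*v*v*v*H ⇒ v*v*v*v*v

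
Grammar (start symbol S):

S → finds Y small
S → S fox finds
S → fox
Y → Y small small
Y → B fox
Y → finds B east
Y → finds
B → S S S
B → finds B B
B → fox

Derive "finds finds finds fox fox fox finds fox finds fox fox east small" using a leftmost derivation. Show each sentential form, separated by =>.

S => finds Y small   [S → finds Y small]
finds Y small => finds finds B east small   [Y → finds B east]
finds finds B east small => finds finds finds B B east small   [B → finds B B]
finds finds finds B B east small => finds finds finds S S S B east small   [B → S S S]
finds finds finds S S S B east small => finds finds finds fox S S B east small   [S → fox]
finds finds finds fox S S B east small => finds finds finds fox S fox finds S B east small   [S → S fox finds]
finds finds finds fox S fox finds S B east small => finds finds finds fox S fox finds fox finds S B east small   [S → S fox finds]
finds finds finds fox S fox finds fox finds S B east small => finds finds finds fox fox fox finds fox finds S B east small   [S → fox]
finds finds finds fox fox fox finds fox finds S B east small => finds finds finds fox fox fox finds fox finds fox B east small   [S → fox]
finds finds finds fox fox fox finds fox finds fox B east small => finds finds finds fox fox fox finds fox finds fox fox east small   [B → fox]

S => finds Y small => finds finds B east small => finds finds finds B B east small => finds finds finds S S S B east small => finds finds finds fox S S B east small => finds finds finds fox S fox finds S B east small => finds finds finds fox S fox finds fox finds S B east small => finds finds finds fox fox fox finds fox finds S B east small => finds finds finds fox fox fox finds fox finds fox B east small => finds finds finds fox fox fox finds fox finds fox fox east small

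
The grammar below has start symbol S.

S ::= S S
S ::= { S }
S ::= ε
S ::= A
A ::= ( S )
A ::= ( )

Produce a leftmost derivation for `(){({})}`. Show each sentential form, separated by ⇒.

S ⇒ SS ⇒ AS ⇒ ()S ⇒ (){S} ⇒ (){A} ⇒ (){(S)} ⇒ (){({S})} ⇒ (){({})}

S ⇒ SS   [S ::= S S]
SS ⇒ AS   [S ::= A]
AS ⇒ ()S   [A ::= ( )]
()S ⇒ (){S}   [S ::= { S }]
(){S} ⇒ (){A}   [S ::= A]
(){A} ⇒ (){(S)}   [A ::= ( S )]
(){(S)} ⇒ (){({S})}   [S ::= { S }]
(){({S})} ⇒ (){({})}   [S ::= ε]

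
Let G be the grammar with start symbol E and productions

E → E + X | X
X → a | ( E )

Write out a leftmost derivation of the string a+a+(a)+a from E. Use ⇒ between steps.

E ⇒ E+X   [E → E + X]
E+X ⇒ E+X+X   [E → E + X]
E+X+X ⇒ E+X+X+X   [E → E + X]
E+X+X+X ⇒ X+X+X+X   [E → X]
X+X+X+X ⇒ a+X+X+X   [X → a]
a+X+X+X ⇒ a+a+X+X   [X → a]
a+a+X+X ⇒ a+a+(E)+X   [X → ( E )]
a+a+(E)+X ⇒ a+a+(X)+X   [E → X]
a+a+(X)+X ⇒ a+a+(a)+X   [X → a]
a+a+(a)+X ⇒ a+a+(a)+a   [X → a]

E ⇒ E+X ⇒ E+X+X ⇒ E+X+X+X ⇒ X+X+X+X ⇒ a+X+X+X ⇒ a+a+X+X ⇒ a+a+(E)+X ⇒ a+a+(X)+X ⇒ a+a+(a)+X ⇒ a+a+(a)+a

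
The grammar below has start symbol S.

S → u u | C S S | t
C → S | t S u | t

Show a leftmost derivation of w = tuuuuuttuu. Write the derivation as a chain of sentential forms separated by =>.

S=>CSS=>tSuSS=>tuuuSS=>tuuuCSSS=>tuuuSSSS=>tuuuuuSSS=>tuuuuutSS=>tuuuuuttS=>tuuuuuttuu

S => CSS   [S → C S S]
CSS => tSuSS   [C → t S u]
tSuSS => tuuuSS   [S → u u]
tuuuSS => tuuuCSSS   [S → C S S]
tuuuCSSS => tuuuSSSS   [C → S]
tuuuSSSS => tuuuuuSSS   [S → u u]
tuuuuuSSS => tuuuuutSS   [S → t]
tuuuuutSS => tuuuuuttS   [S → t]
tuuuuuttS => tuuuuuttuu   [S → u u]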